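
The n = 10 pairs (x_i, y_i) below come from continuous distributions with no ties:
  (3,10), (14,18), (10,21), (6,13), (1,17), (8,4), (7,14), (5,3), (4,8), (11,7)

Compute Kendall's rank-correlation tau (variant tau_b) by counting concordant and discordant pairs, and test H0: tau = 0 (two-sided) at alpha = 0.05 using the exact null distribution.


Step 1: Enumerate the 45 unordered pairs (i,j) with i<j and classify each by sign(x_j-x_i) * sign(y_j-y_i).
  (1,2):dx=+11,dy=+8->C; (1,3):dx=+7,dy=+11->C; (1,4):dx=+3,dy=+3->C; (1,5):dx=-2,dy=+7->D
  (1,6):dx=+5,dy=-6->D; (1,7):dx=+4,dy=+4->C; (1,8):dx=+2,dy=-7->D; (1,9):dx=+1,dy=-2->D
  (1,10):dx=+8,dy=-3->D; (2,3):dx=-4,dy=+3->D; (2,4):dx=-8,dy=-5->C; (2,5):dx=-13,dy=-1->C
  (2,6):dx=-6,dy=-14->C; (2,7):dx=-7,dy=-4->C; (2,8):dx=-9,dy=-15->C; (2,9):dx=-10,dy=-10->C
  (2,10):dx=-3,dy=-11->C; (3,4):dx=-4,dy=-8->C; (3,5):dx=-9,dy=-4->C; (3,6):dx=-2,dy=-17->C
  (3,7):dx=-3,dy=-7->C; (3,8):dx=-5,dy=-18->C; (3,9):dx=-6,dy=-13->C; (3,10):dx=+1,dy=-14->D
  (4,5):dx=-5,dy=+4->D; (4,6):dx=+2,dy=-9->D; (4,7):dx=+1,dy=+1->C; (4,8):dx=-1,dy=-10->C
  (4,9):dx=-2,dy=-5->C; (4,10):dx=+5,dy=-6->D; (5,6):dx=+7,dy=-13->D; (5,7):dx=+6,dy=-3->D
  (5,8):dx=+4,dy=-14->D; (5,9):dx=+3,dy=-9->D; (5,10):dx=+10,dy=-10->D; (6,7):dx=-1,dy=+10->D
  (6,8):dx=-3,dy=-1->C; (6,9):dx=-4,dy=+4->D; (6,10):dx=+3,dy=+3->C; (7,8):dx=-2,dy=-11->C
  (7,9):dx=-3,dy=-6->C; (7,10):dx=+4,dy=-7->D; (8,9):dx=-1,dy=+5->D; (8,10):dx=+6,dy=+4->C
  (9,10):dx=+7,dy=-1->D
Step 2: C = 25, D = 20, total pairs = 45.
Step 3: tau = (C - D)/(n(n-1)/2) = (25 - 20)/45 = 0.111111.
Step 4: Exact two-sided p-value (enumerate n! = 3628800 permutations of y under H0): p = 0.727490.
Step 5: alpha = 0.05. fail to reject H0.

tau_b = 0.1111 (C=25, D=20), p = 0.727490, fail to reject H0.


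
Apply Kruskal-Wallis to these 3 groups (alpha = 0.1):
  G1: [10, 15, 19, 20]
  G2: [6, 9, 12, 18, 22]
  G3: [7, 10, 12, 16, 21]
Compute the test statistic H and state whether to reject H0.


Step 1: Combine all N = 14 observations and assign midranks.
sorted (value, group, rank): (6,G2,1), (7,G3,2), (9,G2,3), (10,G1,4.5), (10,G3,4.5), (12,G2,6.5), (12,G3,6.5), (15,G1,8), (16,G3,9), (18,G2,10), (19,G1,11), (20,G1,12), (21,G3,13), (22,G2,14)
Step 2: Sum ranks within each group.
R_1 = 35.5 (n_1 = 4)
R_2 = 34.5 (n_2 = 5)
R_3 = 35 (n_3 = 5)
Step 3: H = 12/(N(N+1)) * sum(R_i^2/n_i) - 3(N+1)
     = 12/(14*15) * (35.5^2/4 + 34.5^2/5 + 35^2/5) - 3*15
     = 0.057143 * 798.112 - 45
     = 0.606429.
Step 4: Ties present; correction factor C = 1 - 12/(14^3 - 14) = 0.995604. Corrected H = 0.606429 / 0.995604 = 0.609106.
Step 5: Under H0, H ~ chi^2(2); p-value = 0.737453.
Step 6: alpha = 0.1. fail to reject H0.

H = 0.6091, df = 2, p = 0.737453, fail to reject H0.


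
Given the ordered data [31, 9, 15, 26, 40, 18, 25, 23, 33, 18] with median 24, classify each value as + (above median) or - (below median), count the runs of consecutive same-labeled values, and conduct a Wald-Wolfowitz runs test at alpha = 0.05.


Step 1: Compute median = 24; label A = above, B = below.
Labels in order: ABBAABABAB  (n_A = 5, n_B = 5)
Step 2: Count runs R = 8.
Step 3: Under H0 (random ordering), E[R] = 2*n_A*n_B/(n_A+n_B) + 1 = 2*5*5/10 + 1 = 6.0000.
        Var[R] = 2*n_A*n_B*(2*n_A*n_B - n_A - n_B) / ((n_A+n_B)^2 * (n_A+n_B-1)) = 2000/900 = 2.2222.
        SD[R] = 1.4907.
Step 4: Continuity-corrected z = (R - 0.5 - E[R]) / SD[R] = (8 - 0.5 - 6.0000) / 1.4907 = 1.0062.
Step 5: Two-sided p-value via normal approximation = 2*(1 - Phi(|z|)) = 0.314305.
Step 6: alpha = 0.05. fail to reject H0.

R = 8, z = 1.0062, p = 0.314305, fail to reject H0.


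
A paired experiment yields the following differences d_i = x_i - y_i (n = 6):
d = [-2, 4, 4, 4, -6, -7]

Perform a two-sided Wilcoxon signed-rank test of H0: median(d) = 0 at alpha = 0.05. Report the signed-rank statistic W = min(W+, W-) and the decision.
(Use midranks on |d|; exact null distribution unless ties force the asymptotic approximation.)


Step 1: Drop any zero differences (none here) and take |d_i|.
|d| = [2, 4, 4, 4, 6, 7]
Step 2: Midrank |d_i| (ties get averaged ranks).
ranks: |2|->1, |4|->3, |4|->3, |4|->3, |6|->5, |7|->6
Step 3: Attach original signs; sum ranks with positive sign and with negative sign.
W+ = 3 + 3 + 3 = 9
W- = 1 + 5 + 6 = 12
(Check: W+ + W- = 21 should equal n(n+1)/2 = 21.)
Step 4: Test statistic W = min(W+, W-) = 9.
Step 5: Ties in |d|, so use the tie-corrected normal approximation.
        E[W] = n(n+1)/4 = 6*7/4 = 10.5.
        Tie groups: |d|=4 (t=3); sum(t^3 - t) = 24.
        Var[W] = n(n+1)(2n+1)/24 - sum(t^3-t)/48 = 546/24 - 24/48 = 22.25.
        z = (W - E[W]) / sqrt(Var[W]) = (9 - 10.5) / 4.7170 = -0.3180.
        Two-sided p = 2*Phi(z) = 0.750485.
Step 6: alpha = 0.05. fail to reject H0.

W+ = 9, W- = 12, W = min = 9, p = 0.750485, fail to reject H0.


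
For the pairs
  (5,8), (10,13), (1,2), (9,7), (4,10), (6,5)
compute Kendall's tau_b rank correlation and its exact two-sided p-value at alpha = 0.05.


Step 1: Enumerate the 15 unordered pairs (i,j) with i<j and classify each by sign(x_j-x_i) * sign(y_j-y_i).
  (1,2):dx=+5,dy=+5->C; (1,3):dx=-4,dy=-6->C; (1,4):dx=+4,dy=-1->D; (1,5):dx=-1,dy=+2->D
  (1,6):dx=+1,dy=-3->D; (2,3):dx=-9,dy=-11->C; (2,4):dx=-1,dy=-6->C; (2,5):dx=-6,dy=-3->C
  (2,6):dx=-4,dy=-8->C; (3,4):dx=+8,dy=+5->C; (3,5):dx=+3,dy=+8->C; (3,6):dx=+5,dy=+3->C
  (4,5):dx=-5,dy=+3->D; (4,6):dx=-3,dy=-2->C; (5,6):dx=+2,dy=-5->D
Step 2: C = 10, D = 5, total pairs = 15.
Step 3: tau = (C - D)/(n(n-1)/2) = (10 - 5)/15 = 0.333333.
Step 4: Exact two-sided p-value (enumerate n! = 720 permutations of y under H0): p = 0.469444.
Step 5: alpha = 0.05. fail to reject H0.

tau_b = 0.3333 (C=10, D=5), p = 0.469444, fail to reject H0.


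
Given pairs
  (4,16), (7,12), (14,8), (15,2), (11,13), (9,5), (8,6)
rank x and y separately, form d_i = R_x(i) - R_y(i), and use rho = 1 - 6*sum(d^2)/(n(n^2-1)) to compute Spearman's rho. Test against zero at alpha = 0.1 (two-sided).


Step 1: Rank x and y separately (midranks; no ties here).
rank(x): 4->1, 7->2, 14->6, 15->7, 11->5, 9->4, 8->3
rank(y): 16->7, 12->5, 8->4, 2->1, 13->6, 5->2, 6->3
Step 2: d_i = R_x(i) - R_y(i); compute d_i^2.
  (1-7)^2=36, (2-5)^2=9, (6-4)^2=4, (7-1)^2=36, (5-6)^2=1, (4-2)^2=4, (3-3)^2=0
sum(d^2) = 90.
Step 3: rho = 1 - 6*90 / (7*(7^2 - 1)) = 1 - 540/336 = -0.607143.
Step 4: Under H0, t = rho * sqrt((n-2)/(1-rho^2)) = -1.7086 ~ t(5).
Step 5: Two-sided p-value from the t-distribution with 5 df = 0.148231.
Step 6: alpha = 0.1. fail to reject H0.

rho = -0.6071, p = 0.148231, fail to reject H0 at alpha = 0.1.


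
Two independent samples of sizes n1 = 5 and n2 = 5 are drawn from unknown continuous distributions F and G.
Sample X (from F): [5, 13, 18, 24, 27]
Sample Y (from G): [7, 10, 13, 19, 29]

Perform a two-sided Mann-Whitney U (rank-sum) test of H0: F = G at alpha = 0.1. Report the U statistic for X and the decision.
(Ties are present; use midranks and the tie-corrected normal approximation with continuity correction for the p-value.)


Step 1: Combine and sort all 10 observations; assign midranks.
sorted (value, group): (5,X), (7,Y), (10,Y), (13,X), (13,Y), (18,X), (19,Y), (24,X), (27,X), (29,Y)
ranks: 5->1, 7->2, 10->3, 13->4.5, 13->4.5, 18->6, 19->7, 24->8, 27->9, 29->10
Step 2: Rank sum for X: R1 = 1 + 4.5 + 6 + 8 + 9 = 28.5.
Step 3: U_X = R1 - n1(n1+1)/2 = 28.5 - 5*6/2 = 28.5 - 15 = 13.5.
       U_Y = n1*n2 - U_X = 25 - 13.5 = 11.5.
Step 4: Ties are present, so use the tie-corrected normal approximation (with continuity correction) for the p-value.
Step 5: p-value = 0.916563; compare to alpha = 0.1. fail to reject H0.

U_X = 13.5, p = 0.916563, fail to reject H0 at alpha = 0.1.


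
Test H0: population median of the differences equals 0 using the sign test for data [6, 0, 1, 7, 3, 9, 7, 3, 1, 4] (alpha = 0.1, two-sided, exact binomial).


Step 1: Discard zero differences. Original n = 10; n_eff = number of nonzero differences = 9.
Nonzero differences (with sign): +6, +1, +7, +3, +9, +7, +3, +1, +4
Step 2: Count signs: positive = 9, negative = 0.
Step 3: Under H0: P(positive) = 0.5, so the number of positives S ~ Bin(9, 0.5).
Step 4: Two-sided exact p-value = sum of Bin(9,0.5) probabilities at or below the observed probability = 0.003906.
Step 5: alpha = 0.1. reject H0.

n_eff = 9, pos = 9, neg = 0, p = 0.003906, reject H0.


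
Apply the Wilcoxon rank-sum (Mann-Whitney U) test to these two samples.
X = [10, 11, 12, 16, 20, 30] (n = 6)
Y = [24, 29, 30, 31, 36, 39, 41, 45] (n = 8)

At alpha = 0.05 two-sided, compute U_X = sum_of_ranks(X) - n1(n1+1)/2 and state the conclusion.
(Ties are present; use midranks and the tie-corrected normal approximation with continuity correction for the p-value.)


Step 1: Combine and sort all 14 observations; assign midranks.
sorted (value, group): (10,X), (11,X), (12,X), (16,X), (20,X), (24,Y), (29,Y), (30,X), (30,Y), (31,Y), (36,Y), (39,Y), (41,Y), (45,Y)
ranks: 10->1, 11->2, 12->3, 16->4, 20->5, 24->6, 29->7, 30->8.5, 30->8.5, 31->10, 36->11, 39->12, 41->13, 45->14
Step 2: Rank sum for X: R1 = 1 + 2 + 3 + 4 + 5 + 8.5 = 23.5.
Step 3: U_X = R1 - n1(n1+1)/2 = 23.5 - 6*7/2 = 23.5 - 21 = 2.5.
       U_Y = n1*n2 - U_X = 48 - 2.5 = 45.5.
Step 4: Ties are present, so use the tie-corrected normal approximation (with continuity correction) for the p-value.
Step 5: p-value = 0.006646; compare to alpha = 0.05. reject H0.

U_X = 2.5, p = 0.006646, reject H0 at alpha = 0.05.


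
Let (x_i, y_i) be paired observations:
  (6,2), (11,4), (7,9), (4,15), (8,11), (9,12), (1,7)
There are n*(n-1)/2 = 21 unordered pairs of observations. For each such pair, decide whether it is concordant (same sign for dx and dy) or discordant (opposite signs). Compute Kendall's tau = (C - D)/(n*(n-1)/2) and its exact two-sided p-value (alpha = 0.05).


Step 1: Enumerate the 21 unordered pairs (i,j) with i<j and classify each by sign(x_j-x_i) * sign(y_j-y_i).
  (1,2):dx=+5,dy=+2->C; (1,3):dx=+1,dy=+7->C; (1,4):dx=-2,dy=+13->D; (1,5):dx=+2,dy=+9->C
  (1,6):dx=+3,dy=+10->C; (1,7):dx=-5,dy=+5->D; (2,3):dx=-4,dy=+5->D; (2,4):dx=-7,dy=+11->D
  (2,5):dx=-3,dy=+7->D; (2,6):dx=-2,dy=+8->D; (2,7):dx=-10,dy=+3->D; (3,4):dx=-3,dy=+6->D
  (3,5):dx=+1,dy=+2->C; (3,6):dx=+2,dy=+3->C; (3,7):dx=-6,dy=-2->C; (4,5):dx=+4,dy=-4->D
  (4,6):dx=+5,dy=-3->D; (4,7):dx=-3,dy=-8->C; (5,6):dx=+1,dy=+1->C; (5,7):dx=-7,dy=-4->C
  (6,7):dx=-8,dy=-5->C
Step 2: C = 11, D = 10, total pairs = 21.
Step 3: tau = (C - D)/(n(n-1)/2) = (11 - 10)/21 = 0.047619.
Step 4: Exact two-sided p-value (enumerate n! = 5040 permutations of y under H0): p = 1.000000.
Step 5: alpha = 0.05. fail to reject H0.

tau_b = 0.0476 (C=11, D=10), p = 1.000000, fail to reject H0.


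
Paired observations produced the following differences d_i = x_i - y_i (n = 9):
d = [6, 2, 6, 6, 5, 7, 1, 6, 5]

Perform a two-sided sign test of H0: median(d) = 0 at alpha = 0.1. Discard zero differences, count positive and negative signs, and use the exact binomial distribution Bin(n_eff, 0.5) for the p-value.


Step 1: Discard zero differences. Original n = 9; n_eff = number of nonzero differences = 9.
Nonzero differences (with sign): +6, +2, +6, +6, +5, +7, +1, +6, +5
Step 2: Count signs: positive = 9, negative = 0.
Step 3: Under H0: P(positive) = 0.5, so the number of positives S ~ Bin(9, 0.5).
Step 4: Two-sided exact p-value = sum of Bin(9,0.5) probabilities at or below the observed probability = 0.003906.
Step 5: alpha = 0.1. reject H0.

n_eff = 9, pos = 9, neg = 0, p = 0.003906, reject H0.


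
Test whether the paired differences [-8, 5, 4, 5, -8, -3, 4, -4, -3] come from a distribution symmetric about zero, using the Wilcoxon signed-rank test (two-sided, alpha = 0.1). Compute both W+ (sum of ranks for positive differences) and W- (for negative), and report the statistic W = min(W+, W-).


Step 1: Drop any zero differences (none here) and take |d_i|.
|d| = [8, 5, 4, 5, 8, 3, 4, 4, 3]
Step 2: Midrank |d_i| (ties get averaged ranks).
ranks: |8|->8.5, |5|->6.5, |4|->4, |5|->6.5, |8|->8.5, |3|->1.5, |4|->4, |4|->4, |3|->1.5
Step 3: Attach original signs; sum ranks with positive sign and with negative sign.
W+ = 6.5 + 4 + 6.5 + 4 = 21
W- = 8.5 + 8.5 + 1.5 + 4 + 1.5 = 24
(Check: W+ + W- = 45 should equal n(n+1)/2 = 45.)
Step 4: Test statistic W = min(W+, W-) = 21.
Step 5: Ties in |d|, so use the tie-corrected normal approximation.
        E[W] = n(n+1)/4 = 9*10/4 = 22.5.
        Tie groups: |d|=3 (t=2), |d|=4 (t=3), |d|=5 (t=2), |d|=8 (t=2); sum(t^3 - t) = 42.
        Var[W] = n(n+1)(2n+1)/24 - sum(t^3-t)/48 = 1710/24 - 42/48 = 70.375.
        z = (W - E[W]) / sqrt(Var[W]) = (21 - 22.5) / 8.3890 = -0.1788.
        Two-sided p = 2*Phi(z) = 0.858090.
Step 6: alpha = 0.1. fail to reject H0.

W+ = 21, W- = 24, W = min = 21, p = 0.858090, fail to reject H0.


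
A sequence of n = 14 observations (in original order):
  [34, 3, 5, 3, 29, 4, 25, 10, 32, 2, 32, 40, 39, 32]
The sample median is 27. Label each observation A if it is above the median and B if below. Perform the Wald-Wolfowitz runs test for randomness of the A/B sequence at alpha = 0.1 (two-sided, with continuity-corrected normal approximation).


Step 1: Compute median = 27; label A = above, B = below.
Labels in order: ABBBABBBABAAAA  (n_A = 7, n_B = 7)
Step 2: Count runs R = 7.
Step 3: Under H0 (random ordering), E[R] = 2*n_A*n_B/(n_A+n_B) + 1 = 2*7*7/14 + 1 = 8.0000.
        Var[R] = 2*n_A*n_B*(2*n_A*n_B - n_A - n_B) / ((n_A+n_B)^2 * (n_A+n_B-1)) = 8232/2548 = 3.2308.
        SD[R] = 1.7974.
Step 4: Continuity-corrected z = (R + 0.5 - E[R]) / SD[R] = (7 + 0.5 - 8.0000) / 1.7974 = -0.2782.
Step 5: Two-sided p-value via normal approximation = 2*(1 - Phi(|z|)) = 0.780879.
Step 6: alpha = 0.1. fail to reject H0.

R = 7, z = -0.2782, p = 0.780879, fail to reject H0.


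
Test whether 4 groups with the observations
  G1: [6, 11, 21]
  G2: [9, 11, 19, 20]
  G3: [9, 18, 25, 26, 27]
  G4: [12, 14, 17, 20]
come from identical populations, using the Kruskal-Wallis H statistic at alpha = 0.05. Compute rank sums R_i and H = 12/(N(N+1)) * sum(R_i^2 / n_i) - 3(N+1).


Step 1: Combine all N = 16 observations and assign midranks.
sorted (value, group, rank): (6,G1,1), (9,G2,2.5), (9,G3,2.5), (11,G1,4.5), (11,G2,4.5), (12,G4,6), (14,G4,7), (17,G4,8), (18,G3,9), (19,G2,10), (20,G2,11.5), (20,G4,11.5), (21,G1,13), (25,G3,14), (26,G3,15), (27,G3,16)
Step 2: Sum ranks within each group.
R_1 = 18.5 (n_1 = 3)
R_2 = 28.5 (n_2 = 4)
R_3 = 56.5 (n_3 = 5)
R_4 = 32.5 (n_4 = 4)
Step 3: H = 12/(N(N+1)) * sum(R_i^2/n_i) - 3(N+1)
     = 12/(16*17) * (18.5^2/3 + 28.5^2/4 + 56.5^2/5 + 32.5^2/4) - 3*17
     = 0.044118 * 1219.66 - 51
     = 2.808456.
Step 4: Ties present; correction factor C = 1 - 18/(16^3 - 16) = 0.995588. Corrected H = 2.808456 / 0.995588 = 2.820901.
Step 5: Under H0, H ~ chi^2(3); p-value = 0.420071.
Step 6: alpha = 0.05. fail to reject H0.

H = 2.8209, df = 3, p = 0.420071, fail to reject H0.


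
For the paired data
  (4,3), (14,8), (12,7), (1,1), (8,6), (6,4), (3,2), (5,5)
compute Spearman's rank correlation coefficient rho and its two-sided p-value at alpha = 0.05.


Step 1: Rank x and y separately (midranks; no ties here).
rank(x): 4->3, 14->8, 12->7, 1->1, 8->6, 6->5, 3->2, 5->4
rank(y): 3->3, 8->8, 7->7, 1->1, 6->6, 4->4, 2->2, 5->5
Step 2: d_i = R_x(i) - R_y(i); compute d_i^2.
  (3-3)^2=0, (8-8)^2=0, (7-7)^2=0, (1-1)^2=0, (6-6)^2=0, (5-4)^2=1, (2-2)^2=0, (4-5)^2=1
sum(d^2) = 2.
Step 3: rho = 1 - 6*2 / (8*(8^2 - 1)) = 1 - 12/504 = 0.976190.
Step 4: Under H0, t = rho * sqrt((n-2)/(1-rho^2)) = 11.0235 ~ t(6).
Step 5: Two-sided p-value from the t-distribution with 6 df = 0.000033.
Step 6: alpha = 0.05. reject H0.

rho = 0.9762, p = 0.000033, reject H0 at alpha = 0.05.


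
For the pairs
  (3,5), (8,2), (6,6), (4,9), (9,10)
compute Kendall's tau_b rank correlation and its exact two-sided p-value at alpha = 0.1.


Step 1: Enumerate the 10 unordered pairs (i,j) with i<j and classify each by sign(x_j-x_i) * sign(y_j-y_i).
  (1,2):dx=+5,dy=-3->D; (1,3):dx=+3,dy=+1->C; (1,4):dx=+1,dy=+4->C; (1,5):dx=+6,dy=+5->C
  (2,3):dx=-2,dy=+4->D; (2,4):dx=-4,dy=+7->D; (2,5):dx=+1,dy=+8->C; (3,4):dx=-2,dy=+3->D
  (3,5):dx=+3,dy=+4->C; (4,5):dx=+5,dy=+1->C
Step 2: C = 6, D = 4, total pairs = 10.
Step 3: tau = (C - D)/(n(n-1)/2) = (6 - 4)/10 = 0.200000.
Step 4: Exact two-sided p-value (enumerate n! = 120 permutations of y under H0): p = 0.816667.
Step 5: alpha = 0.1. fail to reject H0.

tau_b = 0.2000 (C=6, D=4), p = 0.816667, fail to reject H0.


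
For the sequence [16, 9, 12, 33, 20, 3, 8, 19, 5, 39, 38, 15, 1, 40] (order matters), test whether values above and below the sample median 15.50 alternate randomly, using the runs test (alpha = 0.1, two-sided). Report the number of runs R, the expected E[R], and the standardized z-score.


Step 1: Compute median = 15.50; label A = above, B = below.
Labels in order: ABBAABBABAABBA  (n_A = 7, n_B = 7)
Step 2: Count runs R = 9.
Step 3: Under H0 (random ordering), E[R] = 2*n_A*n_B/(n_A+n_B) + 1 = 2*7*7/14 + 1 = 8.0000.
        Var[R] = 2*n_A*n_B*(2*n_A*n_B - n_A - n_B) / ((n_A+n_B)^2 * (n_A+n_B-1)) = 8232/2548 = 3.2308.
        SD[R] = 1.7974.
Step 4: Continuity-corrected z = (R - 0.5 - E[R]) / SD[R] = (9 - 0.5 - 8.0000) / 1.7974 = 0.2782.
Step 5: Two-sided p-value via normal approximation = 2*(1 - Phi(|z|)) = 0.780879.
Step 6: alpha = 0.1. fail to reject H0.

R = 9, z = 0.2782, p = 0.780879, fail to reject H0.


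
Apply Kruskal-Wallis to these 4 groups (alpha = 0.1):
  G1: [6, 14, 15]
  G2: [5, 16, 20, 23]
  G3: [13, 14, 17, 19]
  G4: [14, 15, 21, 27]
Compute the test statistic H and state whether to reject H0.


Step 1: Combine all N = 15 observations and assign midranks.
sorted (value, group, rank): (5,G2,1), (6,G1,2), (13,G3,3), (14,G1,5), (14,G3,5), (14,G4,5), (15,G1,7.5), (15,G4,7.5), (16,G2,9), (17,G3,10), (19,G3,11), (20,G2,12), (21,G4,13), (23,G2,14), (27,G4,15)
Step 2: Sum ranks within each group.
R_1 = 14.5 (n_1 = 3)
R_2 = 36 (n_2 = 4)
R_3 = 29 (n_3 = 4)
R_4 = 40.5 (n_4 = 4)
Step 3: H = 12/(N(N+1)) * sum(R_i^2/n_i) - 3(N+1)
     = 12/(15*16) * (14.5^2/3 + 36^2/4 + 29^2/4 + 40.5^2/4) - 3*16
     = 0.050000 * 1014.4 - 48
     = 2.719792.
Step 4: Ties present; correction factor C = 1 - 30/(15^3 - 15) = 0.991071. Corrected H = 2.719792 / 0.991071 = 2.744294.
Step 5: Under H0, H ~ chi^2(3); p-value = 0.432752.
Step 6: alpha = 0.1. fail to reject H0.

H = 2.7443, df = 3, p = 0.432752, fail to reject H0.


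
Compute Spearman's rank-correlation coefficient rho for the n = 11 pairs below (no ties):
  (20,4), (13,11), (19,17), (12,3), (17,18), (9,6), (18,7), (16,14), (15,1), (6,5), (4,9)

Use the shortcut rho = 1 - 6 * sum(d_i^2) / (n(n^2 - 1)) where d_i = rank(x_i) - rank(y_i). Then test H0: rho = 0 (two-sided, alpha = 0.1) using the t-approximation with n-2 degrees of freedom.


Step 1: Rank x and y separately (midranks; no ties here).
rank(x): 20->11, 13->5, 19->10, 12->4, 17->8, 9->3, 18->9, 16->7, 15->6, 6->2, 4->1
rank(y): 4->3, 11->8, 17->10, 3->2, 18->11, 6->5, 7->6, 14->9, 1->1, 5->4, 9->7
Step 2: d_i = R_x(i) - R_y(i); compute d_i^2.
  (11-3)^2=64, (5-8)^2=9, (10-10)^2=0, (4-2)^2=4, (8-11)^2=9, (3-5)^2=4, (9-6)^2=9, (7-9)^2=4, (6-1)^2=25, (2-4)^2=4, (1-7)^2=36
sum(d^2) = 168.
Step 3: rho = 1 - 6*168 / (11*(11^2 - 1)) = 1 - 1008/1320 = 0.236364.
Step 4: Under H0, t = rho * sqrt((n-2)/(1-rho^2)) = 0.7298 ~ t(9).
Step 5: Two-sided p-value from the t-distribution with 9 df = 0.484091.
Step 6: alpha = 0.1. fail to reject H0.

rho = 0.2364, p = 0.484091, fail to reject H0 at alpha = 0.1.


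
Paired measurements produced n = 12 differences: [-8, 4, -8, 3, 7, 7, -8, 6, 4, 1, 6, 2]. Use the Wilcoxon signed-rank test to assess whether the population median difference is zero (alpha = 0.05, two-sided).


Step 1: Drop any zero differences (none here) and take |d_i|.
|d| = [8, 4, 8, 3, 7, 7, 8, 6, 4, 1, 6, 2]
Step 2: Midrank |d_i| (ties get averaged ranks).
ranks: |8|->11, |4|->4.5, |8|->11, |3|->3, |7|->8.5, |7|->8.5, |8|->11, |6|->6.5, |4|->4.5, |1|->1, |6|->6.5, |2|->2
Step 3: Attach original signs; sum ranks with positive sign and with negative sign.
W+ = 4.5 + 3 + 8.5 + 8.5 + 6.5 + 4.5 + 1 + 6.5 + 2 = 45
W- = 11 + 11 + 11 = 33
(Check: W+ + W- = 78 should equal n(n+1)/2 = 78.)
Step 4: Test statistic W = min(W+, W-) = 33.
Step 5: Ties in |d|, so use the tie-corrected normal approximation.
        E[W] = n(n+1)/4 = 12*13/4 = 39.
        Tie groups: |d|=4 (t=2), |d|=6 (t=2), |d|=7 (t=2), |d|=8 (t=3); sum(t^3 - t) = 42.
        Var[W] = n(n+1)(2n+1)/24 - sum(t^3-t)/48 = 3900/24 - 42/48 = 161.625.
        z = (W - E[W]) / sqrt(Var[W]) = (33 - 39) / 12.7132 = -0.4720.
        Two-sided p = 2*Phi(z) = 0.636962.
Step 6: alpha = 0.05. fail to reject H0.

W+ = 45, W- = 33, W = min = 33, p = 0.636962, fail to reject H0.


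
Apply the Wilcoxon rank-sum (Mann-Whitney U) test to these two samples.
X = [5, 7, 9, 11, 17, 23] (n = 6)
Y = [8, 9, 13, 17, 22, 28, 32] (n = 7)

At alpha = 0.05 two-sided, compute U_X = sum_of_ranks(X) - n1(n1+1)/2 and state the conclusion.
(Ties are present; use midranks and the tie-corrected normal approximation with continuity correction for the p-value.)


Step 1: Combine and sort all 13 observations; assign midranks.
sorted (value, group): (5,X), (7,X), (8,Y), (9,X), (9,Y), (11,X), (13,Y), (17,X), (17,Y), (22,Y), (23,X), (28,Y), (32,Y)
ranks: 5->1, 7->2, 8->3, 9->4.5, 9->4.5, 11->6, 13->7, 17->8.5, 17->8.5, 22->10, 23->11, 28->12, 32->13
Step 2: Rank sum for X: R1 = 1 + 2 + 4.5 + 6 + 8.5 + 11 = 33.
Step 3: U_X = R1 - n1(n1+1)/2 = 33 - 6*7/2 = 33 - 21 = 12.
       U_Y = n1*n2 - U_X = 42 - 12 = 30.
Step 4: Ties are present, so use the tie-corrected normal approximation (with continuity correction) for the p-value.
Step 5: p-value = 0.223363; compare to alpha = 0.05. fail to reject H0.

U_X = 12, p = 0.223363, fail to reject H0 at alpha = 0.05.


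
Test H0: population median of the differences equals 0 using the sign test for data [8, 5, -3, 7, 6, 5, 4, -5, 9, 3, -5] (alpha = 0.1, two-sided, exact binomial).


Step 1: Discard zero differences. Original n = 11; n_eff = number of nonzero differences = 11.
Nonzero differences (with sign): +8, +5, -3, +7, +6, +5, +4, -5, +9, +3, -5
Step 2: Count signs: positive = 8, negative = 3.
Step 3: Under H0: P(positive) = 0.5, so the number of positives S ~ Bin(11, 0.5).
Step 4: Two-sided exact p-value = sum of Bin(11,0.5) probabilities at or below the observed probability = 0.226562.
Step 5: alpha = 0.1. fail to reject H0.

n_eff = 11, pos = 8, neg = 3, p = 0.226562, fail to reject H0.


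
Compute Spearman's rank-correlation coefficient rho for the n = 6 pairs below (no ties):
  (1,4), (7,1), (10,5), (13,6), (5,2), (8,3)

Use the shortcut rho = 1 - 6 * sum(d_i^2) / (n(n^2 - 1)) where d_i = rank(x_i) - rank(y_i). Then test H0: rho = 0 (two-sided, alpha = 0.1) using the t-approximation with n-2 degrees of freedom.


Step 1: Rank x and y separately (midranks; no ties here).
rank(x): 1->1, 7->3, 10->5, 13->6, 5->2, 8->4
rank(y): 4->4, 1->1, 5->5, 6->6, 2->2, 3->3
Step 2: d_i = R_x(i) - R_y(i); compute d_i^2.
  (1-4)^2=9, (3-1)^2=4, (5-5)^2=0, (6-6)^2=0, (2-2)^2=0, (4-3)^2=1
sum(d^2) = 14.
Step 3: rho = 1 - 6*14 / (6*(6^2 - 1)) = 1 - 84/210 = 0.600000.
Step 4: Under H0, t = rho * sqrt((n-2)/(1-rho^2)) = 1.5000 ~ t(4).
Step 5: Two-sided p-value from the t-distribution with 4 df = 0.208000.
Step 6: alpha = 0.1. fail to reject H0.

rho = 0.6000, p = 0.208000, fail to reject H0 at alpha = 0.1.


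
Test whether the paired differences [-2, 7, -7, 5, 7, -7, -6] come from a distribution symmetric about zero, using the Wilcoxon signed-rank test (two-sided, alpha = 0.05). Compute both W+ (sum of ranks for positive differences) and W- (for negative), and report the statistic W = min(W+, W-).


Step 1: Drop any zero differences (none here) and take |d_i|.
|d| = [2, 7, 7, 5, 7, 7, 6]
Step 2: Midrank |d_i| (ties get averaged ranks).
ranks: |2|->1, |7|->5.5, |7|->5.5, |5|->2, |7|->5.5, |7|->5.5, |6|->3
Step 3: Attach original signs; sum ranks with positive sign and with negative sign.
W+ = 5.5 + 2 + 5.5 = 13
W- = 1 + 5.5 + 5.5 + 3 = 15
(Check: W+ + W- = 28 should equal n(n+1)/2 = 28.)
Step 4: Test statistic W = min(W+, W-) = 13.
Step 5: Ties in |d|, so use the tie-corrected normal approximation.
        E[W] = n(n+1)/4 = 7*8/4 = 14.
        Tie groups: |d|=7 (t=4); sum(t^3 - t) = 60.
        Var[W] = n(n+1)(2n+1)/24 - sum(t^3-t)/48 = 840/24 - 60/48 = 33.75.
        z = (W - E[W]) / sqrt(Var[W]) = (13 - 14) / 5.8095 = -0.1721.
        Two-sided p = 2*Phi(z) = 0.863333.
Step 6: alpha = 0.05. fail to reject H0.

W+ = 13, W- = 15, W = min = 13, p = 0.863333, fail to reject H0.


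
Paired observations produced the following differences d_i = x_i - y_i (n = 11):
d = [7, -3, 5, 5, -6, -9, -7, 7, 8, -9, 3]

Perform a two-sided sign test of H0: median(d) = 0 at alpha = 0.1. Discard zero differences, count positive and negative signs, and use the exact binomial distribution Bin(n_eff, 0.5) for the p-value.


Step 1: Discard zero differences. Original n = 11; n_eff = number of nonzero differences = 11.
Nonzero differences (with sign): +7, -3, +5, +5, -6, -9, -7, +7, +8, -9, +3
Step 2: Count signs: positive = 6, negative = 5.
Step 3: Under H0: P(positive) = 0.5, so the number of positives S ~ Bin(11, 0.5).
Step 4: Two-sided exact p-value = sum of Bin(11,0.5) probabilities at or below the observed probability = 1.000000.
Step 5: alpha = 0.1. fail to reject H0.

n_eff = 11, pos = 6, neg = 5, p = 1.000000, fail to reject H0.


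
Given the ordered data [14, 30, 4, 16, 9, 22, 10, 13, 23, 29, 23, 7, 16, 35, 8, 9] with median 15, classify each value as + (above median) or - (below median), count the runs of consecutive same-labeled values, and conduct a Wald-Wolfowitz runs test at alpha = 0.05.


Step 1: Compute median = 15; label A = above, B = below.
Labels in order: BABABABBAAABAABB  (n_A = 8, n_B = 8)
Step 2: Count runs R = 11.
Step 3: Under H0 (random ordering), E[R] = 2*n_A*n_B/(n_A+n_B) + 1 = 2*8*8/16 + 1 = 9.0000.
        Var[R] = 2*n_A*n_B*(2*n_A*n_B - n_A - n_B) / ((n_A+n_B)^2 * (n_A+n_B-1)) = 14336/3840 = 3.7333.
        SD[R] = 1.9322.
Step 4: Continuity-corrected z = (R - 0.5 - E[R]) / SD[R] = (11 - 0.5 - 9.0000) / 1.9322 = 0.7763.
Step 5: Two-sided p-value via normal approximation = 2*(1 - Phi(|z|)) = 0.437558.
Step 6: alpha = 0.05. fail to reject H0.

R = 11, z = 0.7763, p = 0.437558, fail to reject H0.


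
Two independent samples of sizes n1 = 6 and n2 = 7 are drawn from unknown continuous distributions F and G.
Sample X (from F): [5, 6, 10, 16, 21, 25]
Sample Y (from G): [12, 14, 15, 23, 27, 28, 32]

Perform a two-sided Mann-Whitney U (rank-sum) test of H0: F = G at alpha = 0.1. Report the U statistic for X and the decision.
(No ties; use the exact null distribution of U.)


Step 1: Combine and sort all 13 observations; assign midranks.
sorted (value, group): (5,X), (6,X), (10,X), (12,Y), (14,Y), (15,Y), (16,X), (21,X), (23,Y), (25,X), (27,Y), (28,Y), (32,Y)
ranks: 5->1, 6->2, 10->3, 12->4, 14->5, 15->6, 16->7, 21->8, 23->9, 25->10, 27->11, 28->12, 32->13
Step 2: Rank sum for X: R1 = 1 + 2 + 3 + 7 + 8 + 10 = 31.
Step 3: U_X = R1 - n1(n1+1)/2 = 31 - 6*7/2 = 31 - 21 = 10.
       U_Y = n1*n2 - U_X = 42 - 10 = 32.
Step 4: No ties, so the exact null distribution of U (based on enumerating the C(13,6) = 1716 equally likely rank assignments) gives the two-sided p-value.
Step 5: p-value = 0.137529; compare to alpha = 0.1. fail to reject H0.

U_X = 10, p = 0.137529, fail to reject H0 at alpha = 0.1.


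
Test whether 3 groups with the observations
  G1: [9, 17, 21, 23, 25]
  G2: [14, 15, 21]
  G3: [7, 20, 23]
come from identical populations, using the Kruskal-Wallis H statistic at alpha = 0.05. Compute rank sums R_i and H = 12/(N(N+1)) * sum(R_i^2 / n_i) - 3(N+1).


Step 1: Combine all N = 11 observations and assign midranks.
sorted (value, group, rank): (7,G3,1), (9,G1,2), (14,G2,3), (15,G2,4), (17,G1,5), (20,G3,6), (21,G1,7.5), (21,G2,7.5), (23,G1,9.5), (23,G3,9.5), (25,G1,11)
Step 2: Sum ranks within each group.
R_1 = 35 (n_1 = 5)
R_2 = 14.5 (n_2 = 3)
R_3 = 16.5 (n_3 = 3)
Step 3: H = 12/(N(N+1)) * sum(R_i^2/n_i) - 3(N+1)
     = 12/(11*12) * (35^2/5 + 14.5^2/3 + 16.5^2/3) - 3*12
     = 0.090909 * 405.833 - 36
     = 0.893939.
Step 4: Ties present; correction factor C = 1 - 12/(11^3 - 11) = 0.990909. Corrected H = 0.893939 / 0.990909 = 0.902141.
Step 5: Under H0, H ~ chi^2(2); p-value = 0.636946.
Step 6: alpha = 0.05. fail to reject H0.

H = 0.9021, df = 2, p = 0.636946, fail to reject H0.


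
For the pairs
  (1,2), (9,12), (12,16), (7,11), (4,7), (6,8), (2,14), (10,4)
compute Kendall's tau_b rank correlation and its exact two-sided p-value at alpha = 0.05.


Step 1: Enumerate the 28 unordered pairs (i,j) with i<j and classify each by sign(x_j-x_i) * sign(y_j-y_i).
  (1,2):dx=+8,dy=+10->C; (1,3):dx=+11,dy=+14->C; (1,4):dx=+6,dy=+9->C; (1,5):dx=+3,dy=+5->C
  (1,6):dx=+5,dy=+6->C; (1,7):dx=+1,dy=+12->C; (1,8):dx=+9,dy=+2->C; (2,3):dx=+3,dy=+4->C
  (2,4):dx=-2,dy=-1->C; (2,5):dx=-5,dy=-5->C; (2,6):dx=-3,dy=-4->C; (2,7):dx=-7,dy=+2->D
  (2,8):dx=+1,dy=-8->D; (3,4):dx=-5,dy=-5->C; (3,5):dx=-8,dy=-9->C; (3,6):dx=-6,dy=-8->C
  (3,7):dx=-10,dy=-2->C; (3,8):dx=-2,dy=-12->C; (4,5):dx=-3,dy=-4->C; (4,6):dx=-1,dy=-3->C
  (4,7):dx=-5,dy=+3->D; (4,8):dx=+3,dy=-7->D; (5,6):dx=+2,dy=+1->C; (5,7):dx=-2,dy=+7->D
  (5,8):dx=+6,dy=-3->D; (6,7):dx=-4,dy=+6->D; (6,8):dx=+4,dy=-4->D; (7,8):dx=+8,dy=-10->D
Step 2: C = 19, D = 9, total pairs = 28.
Step 3: tau = (C - D)/(n(n-1)/2) = (19 - 9)/28 = 0.357143.
Step 4: Exact two-sided p-value (enumerate n! = 40320 permutations of y under H0): p = 0.275099.
Step 5: alpha = 0.05. fail to reject H0.

tau_b = 0.3571 (C=19, D=9), p = 0.275099, fail to reject H0.


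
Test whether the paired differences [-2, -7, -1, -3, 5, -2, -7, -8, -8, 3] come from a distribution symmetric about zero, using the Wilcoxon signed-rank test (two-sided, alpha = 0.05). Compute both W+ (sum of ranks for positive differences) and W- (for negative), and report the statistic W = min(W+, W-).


Step 1: Drop any zero differences (none here) and take |d_i|.
|d| = [2, 7, 1, 3, 5, 2, 7, 8, 8, 3]
Step 2: Midrank |d_i| (ties get averaged ranks).
ranks: |2|->2.5, |7|->7.5, |1|->1, |3|->4.5, |5|->6, |2|->2.5, |7|->7.5, |8|->9.5, |8|->9.5, |3|->4.5
Step 3: Attach original signs; sum ranks with positive sign and with negative sign.
W+ = 6 + 4.5 = 10.5
W- = 2.5 + 7.5 + 1 + 4.5 + 2.5 + 7.5 + 9.5 + 9.5 = 44.5
(Check: W+ + W- = 55 should equal n(n+1)/2 = 55.)
Step 4: Test statistic W = min(W+, W-) = 10.5.
Step 5: Ties in |d|, so use the tie-corrected normal approximation.
        E[W] = n(n+1)/4 = 10*11/4 = 27.5.
        Tie groups: |d|=2 (t=2), |d|=3 (t=2), |d|=7 (t=2), |d|=8 (t=2); sum(t^3 - t) = 24.
        Var[W] = n(n+1)(2n+1)/24 - sum(t^3-t)/48 = 2310/24 - 24/48 = 95.75.
        z = (W - E[W]) / sqrt(Var[W]) = (10.5 - 27.5) / 9.7852 = -1.7373.
        Two-sided p = 2*Phi(z) = 0.082331.
Step 6: alpha = 0.05. fail to reject H0.

W+ = 10.5, W- = 44.5, W = min = 10.5, p = 0.082331, fail to reject H0.


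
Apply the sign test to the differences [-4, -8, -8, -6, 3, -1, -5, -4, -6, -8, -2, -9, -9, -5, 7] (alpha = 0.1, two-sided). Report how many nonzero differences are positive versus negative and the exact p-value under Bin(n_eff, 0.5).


Step 1: Discard zero differences. Original n = 15; n_eff = number of nonzero differences = 15.
Nonzero differences (with sign): -4, -8, -8, -6, +3, -1, -5, -4, -6, -8, -2, -9, -9, -5, +7
Step 2: Count signs: positive = 2, negative = 13.
Step 3: Under H0: P(positive) = 0.5, so the number of positives S ~ Bin(15, 0.5).
Step 4: Two-sided exact p-value = sum of Bin(15,0.5) probabilities at or below the observed probability = 0.007385.
Step 5: alpha = 0.1. reject H0.

n_eff = 15, pos = 2, neg = 13, p = 0.007385, reject H0.


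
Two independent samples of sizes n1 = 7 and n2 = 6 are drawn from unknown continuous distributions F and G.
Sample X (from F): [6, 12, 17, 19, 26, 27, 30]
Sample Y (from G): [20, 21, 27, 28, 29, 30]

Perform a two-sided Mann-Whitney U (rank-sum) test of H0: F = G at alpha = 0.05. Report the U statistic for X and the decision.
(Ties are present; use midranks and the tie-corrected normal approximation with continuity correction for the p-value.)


Step 1: Combine and sort all 13 observations; assign midranks.
sorted (value, group): (6,X), (12,X), (17,X), (19,X), (20,Y), (21,Y), (26,X), (27,X), (27,Y), (28,Y), (29,Y), (30,X), (30,Y)
ranks: 6->1, 12->2, 17->3, 19->4, 20->5, 21->6, 26->7, 27->8.5, 27->8.5, 28->10, 29->11, 30->12.5, 30->12.5
Step 2: Rank sum for X: R1 = 1 + 2 + 3 + 4 + 7 + 8.5 + 12.5 = 38.
Step 3: U_X = R1 - n1(n1+1)/2 = 38 - 7*8/2 = 38 - 28 = 10.
       U_Y = n1*n2 - U_X = 42 - 10 = 32.
Step 4: Ties are present, so use the tie-corrected normal approximation (with continuity correction) for the p-value.
Step 5: p-value = 0.132546; compare to alpha = 0.05. fail to reject H0.

U_X = 10, p = 0.132546, fail to reject H0 at alpha = 0.05.


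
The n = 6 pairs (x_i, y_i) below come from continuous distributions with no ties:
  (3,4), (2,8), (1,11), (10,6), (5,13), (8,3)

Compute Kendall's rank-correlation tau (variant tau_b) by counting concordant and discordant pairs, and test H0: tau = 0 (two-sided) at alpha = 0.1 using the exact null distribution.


Step 1: Enumerate the 15 unordered pairs (i,j) with i<j and classify each by sign(x_j-x_i) * sign(y_j-y_i).
  (1,2):dx=-1,dy=+4->D; (1,3):dx=-2,dy=+7->D; (1,4):dx=+7,dy=+2->C; (1,5):dx=+2,dy=+9->C
  (1,6):dx=+5,dy=-1->D; (2,3):dx=-1,dy=+3->D; (2,4):dx=+8,dy=-2->D; (2,5):dx=+3,dy=+5->C
  (2,6):dx=+6,dy=-5->D; (3,4):dx=+9,dy=-5->D; (3,5):dx=+4,dy=+2->C; (3,6):dx=+7,dy=-8->D
  (4,5):dx=-5,dy=+7->D; (4,6):dx=-2,dy=-3->C; (5,6):dx=+3,dy=-10->D
Step 2: C = 5, D = 10, total pairs = 15.
Step 3: tau = (C - D)/(n(n-1)/2) = (5 - 10)/15 = -0.333333.
Step 4: Exact two-sided p-value (enumerate n! = 720 permutations of y under H0): p = 0.469444.
Step 5: alpha = 0.1. fail to reject H0.

tau_b = -0.3333 (C=5, D=10), p = 0.469444, fail to reject H0.


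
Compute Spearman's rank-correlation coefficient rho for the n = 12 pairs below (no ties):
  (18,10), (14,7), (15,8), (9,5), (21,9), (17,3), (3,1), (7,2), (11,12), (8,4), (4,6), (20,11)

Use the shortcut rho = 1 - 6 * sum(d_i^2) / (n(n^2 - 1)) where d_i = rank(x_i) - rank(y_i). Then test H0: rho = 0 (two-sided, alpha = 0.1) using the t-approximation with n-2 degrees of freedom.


Step 1: Rank x and y separately (midranks; no ties here).
rank(x): 18->10, 14->7, 15->8, 9->5, 21->12, 17->9, 3->1, 7->3, 11->6, 8->4, 4->2, 20->11
rank(y): 10->10, 7->7, 8->8, 5->5, 9->9, 3->3, 1->1, 2->2, 12->12, 4->4, 6->6, 11->11
Step 2: d_i = R_x(i) - R_y(i); compute d_i^2.
  (10-10)^2=0, (7-7)^2=0, (8-8)^2=0, (5-5)^2=0, (12-9)^2=9, (9-3)^2=36, (1-1)^2=0, (3-2)^2=1, (6-12)^2=36, (4-4)^2=0, (2-6)^2=16, (11-11)^2=0
sum(d^2) = 98.
Step 3: rho = 1 - 6*98 / (12*(12^2 - 1)) = 1 - 588/1716 = 0.657343.
Step 4: Under H0, t = rho * sqrt((n-2)/(1-rho^2)) = 2.7584 ~ t(10).
Step 5: Two-sided p-value from the t-distribution with 10 df = 0.020185.
Step 6: alpha = 0.1. reject H0.

rho = 0.6573, p = 0.020185, reject H0 at alpha = 0.1.


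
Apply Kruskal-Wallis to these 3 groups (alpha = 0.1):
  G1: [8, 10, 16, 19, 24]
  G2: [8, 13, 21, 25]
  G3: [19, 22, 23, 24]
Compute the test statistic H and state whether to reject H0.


Step 1: Combine all N = 13 observations and assign midranks.
sorted (value, group, rank): (8,G1,1.5), (8,G2,1.5), (10,G1,3), (13,G2,4), (16,G1,5), (19,G1,6.5), (19,G3,6.5), (21,G2,8), (22,G3,9), (23,G3,10), (24,G1,11.5), (24,G3,11.5), (25,G2,13)
Step 2: Sum ranks within each group.
R_1 = 27.5 (n_1 = 5)
R_2 = 26.5 (n_2 = 4)
R_3 = 37 (n_3 = 4)
Step 3: H = 12/(N(N+1)) * sum(R_i^2/n_i) - 3(N+1)
     = 12/(13*14) * (27.5^2/5 + 26.5^2/4 + 37^2/4) - 3*14
     = 0.065934 * 669.062 - 42
     = 2.114011.
Step 4: Ties present; correction factor C = 1 - 18/(13^3 - 13) = 0.991758. Corrected H = 2.114011 / 0.991758 = 2.131579.
Step 5: Under H0, H ~ chi^2(2); p-value = 0.344456.
Step 6: alpha = 0.1. fail to reject H0.

H = 2.1316, df = 2, p = 0.344456, fail to reject H0.


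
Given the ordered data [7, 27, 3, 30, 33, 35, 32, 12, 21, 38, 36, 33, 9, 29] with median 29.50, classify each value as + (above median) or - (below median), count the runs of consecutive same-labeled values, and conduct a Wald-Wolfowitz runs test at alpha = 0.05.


Step 1: Compute median = 29.50; label A = above, B = below.
Labels in order: BBBAAAABBAAABB  (n_A = 7, n_B = 7)
Step 2: Count runs R = 5.
Step 3: Under H0 (random ordering), E[R] = 2*n_A*n_B/(n_A+n_B) + 1 = 2*7*7/14 + 1 = 8.0000.
        Var[R] = 2*n_A*n_B*(2*n_A*n_B - n_A - n_B) / ((n_A+n_B)^2 * (n_A+n_B-1)) = 8232/2548 = 3.2308.
        SD[R] = 1.7974.
Step 4: Continuity-corrected z = (R + 0.5 - E[R]) / SD[R] = (5 + 0.5 - 8.0000) / 1.7974 = -1.3909.
Step 5: Two-sided p-value via normal approximation = 2*(1 - Phi(|z|)) = 0.164264.
Step 6: alpha = 0.05. fail to reject H0.

R = 5, z = -1.3909, p = 0.164264, fail to reject H0.


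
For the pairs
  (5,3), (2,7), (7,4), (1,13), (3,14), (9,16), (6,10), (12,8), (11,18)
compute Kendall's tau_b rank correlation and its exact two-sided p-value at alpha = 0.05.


Step 1: Enumerate the 36 unordered pairs (i,j) with i<j and classify each by sign(x_j-x_i) * sign(y_j-y_i).
  (1,2):dx=-3,dy=+4->D; (1,3):dx=+2,dy=+1->C; (1,4):dx=-4,dy=+10->D; (1,5):dx=-2,dy=+11->D
  (1,6):dx=+4,dy=+13->C; (1,7):dx=+1,dy=+7->C; (1,8):dx=+7,dy=+5->C; (1,9):dx=+6,dy=+15->C
  (2,3):dx=+5,dy=-3->D; (2,4):dx=-1,dy=+6->D; (2,5):dx=+1,dy=+7->C; (2,6):dx=+7,dy=+9->C
  (2,7):dx=+4,dy=+3->C; (2,8):dx=+10,dy=+1->C; (2,9):dx=+9,dy=+11->C; (3,4):dx=-6,dy=+9->D
  (3,5):dx=-4,dy=+10->D; (3,6):dx=+2,dy=+12->C; (3,7):dx=-1,dy=+6->D; (3,8):dx=+5,dy=+4->C
  (3,9):dx=+4,dy=+14->C; (4,5):dx=+2,dy=+1->C; (4,6):dx=+8,dy=+3->C; (4,7):dx=+5,dy=-3->D
  (4,8):dx=+11,dy=-5->D; (4,9):dx=+10,dy=+5->C; (5,6):dx=+6,dy=+2->C; (5,7):dx=+3,dy=-4->D
  (5,8):dx=+9,dy=-6->D; (5,9):dx=+8,dy=+4->C; (6,7):dx=-3,dy=-6->C; (6,8):dx=+3,dy=-8->D
  (6,9):dx=+2,dy=+2->C; (7,8):dx=+6,dy=-2->D; (7,9):dx=+5,dy=+8->C; (8,9):dx=-1,dy=+10->D
Step 2: C = 21, D = 15, total pairs = 36.
Step 3: tau = (C - D)/(n(n-1)/2) = (21 - 15)/36 = 0.166667.
Step 4: Exact two-sided p-value (enumerate n! = 362880 permutations of y under H0): p = 0.612202.
Step 5: alpha = 0.05. fail to reject H0.

tau_b = 0.1667 (C=21, D=15), p = 0.612202, fail to reject H0.


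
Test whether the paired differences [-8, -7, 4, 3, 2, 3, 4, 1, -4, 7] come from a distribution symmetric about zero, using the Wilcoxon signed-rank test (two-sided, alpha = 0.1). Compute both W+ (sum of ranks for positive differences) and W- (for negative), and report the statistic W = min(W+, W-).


Step 1: Drop any zero differences (none here) and take |d_i|.
|d| = [8, 7, 4, 3, 2, 3, 4, 1, 4, 7]
Step 2: Midrank |d_i| (ties get averaged ranks).
ranks: |8|->10, |7|->8.5, |4|->6, |3|->3.5, |2|->2, |3|->3.5, |4|->6, |1|->1, |4|->6, |7|->8.5
Step 3: Attach original signs; sum ranks with positive sign and with negative sign.
W+ = 6 + 3.5 + 2 + 3.5 + 6 + 1 + 8.5 = 30.5
W- = 10 + 8.5 + 6 = 24.5
(Check: W+ + W- = 55 should equal n(n+1)/2 = 55.)
Step 4: Test statistic W = min(W+, W-) = 24.5.
Step 5: Ties in |d|, so use the tie-corrected normal approximation.
        E[W] = n(n+1)/4 = 10*11/4 = 27.5.
        Tie groups: |d|=3 (t=2), |d|=4 (t=3), |d|=7 (t=2); sum(t^3 - t) = 36.
        Var[W] = n(n+1)(2n+1)/24 - sum(t^3-t)/48 = 2310/24 - 36/48 = 95.5.
        z = (W - E[W]) / sqrt(Var[W]) = (24.5 - 27.5) / 9.7724 = -0.3070.
        Two-sided p = 2*Phi(z) = 0.758853.
Step 6: alpha = 0.1. fail to reject H0.

W+ = 30.5, W- = 24.5, W = min = 24.5, p = 0.758853, fail to reject H0.


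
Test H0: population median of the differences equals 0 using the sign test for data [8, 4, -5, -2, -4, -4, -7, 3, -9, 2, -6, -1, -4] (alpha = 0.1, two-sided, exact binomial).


Step 1: Discard zero differences. Original n = 13; n_eff = number of nonzero differences = 13.
Nonzero differences (with sign): +8, +4, -5, -2, -4, -4, -7, +3, -9, +2, -6, -1, -4
Step 2: Count signs: positive = 4, negative = 9.
Step 3: Under H0: P(positive) = 0.5, so the number of positives S ~ Bin(13, 0.5).
Step 4: Two-sided exact p-value = sum of Bin(13,0.5) probabilities at or below the observed probability = 0.266846.
Step 5: alpha = 0.1. fail to reject H0.

n_eff = 13, pos = 4, neg = 9, p = 0.266846, fail to reject H0.
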